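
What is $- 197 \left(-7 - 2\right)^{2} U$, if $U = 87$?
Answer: $-1388259$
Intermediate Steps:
$- 197 \left(-7 - 2\right)^{2} U = - 197 \left(-7 - 2\right)^{2} \cdot 87 = - 197 \left(-9\right)^{2} \cdot 87 = \left(-197\right) 81 \cdot 87 = \left(-15957\right) 87 = -1388259$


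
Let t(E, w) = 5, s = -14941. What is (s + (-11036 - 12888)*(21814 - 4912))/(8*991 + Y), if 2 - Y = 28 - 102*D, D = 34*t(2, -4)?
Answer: -404378389/25242 ≈ -16020.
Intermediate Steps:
D = 170 (D = 34*5 = 170)
Y = 17314 (Y = 2 - (28 - 102*170) = 2 - (28 - 17340) = 2 - 1*(-17312) = 2 + 17312 = 17314)
(s + (-11036 - 12888)*(21814 - 4912))/(8*991 + Y) = (-14941 + (-11036 - 12888)*(21814 - 4912))/(8*991 + 17314) = (-14941 - 23924*16902)/(7928 + 17314) = (-14941 - 404363448)/25242 = -404378389*1/25242 = -404378389/25242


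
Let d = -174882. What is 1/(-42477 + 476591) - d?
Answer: 75918724549/434114 ≈ 1.7488e+5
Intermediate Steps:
1/(-42477 + 476591) - d = 1/(-42477 + 476591) - 1*(-174882) = 1/434114 + 174882 = 75918724549/434114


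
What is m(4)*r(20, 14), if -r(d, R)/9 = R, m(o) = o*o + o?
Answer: -2520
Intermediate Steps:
m(o) = o + o² (m(o) = o² + o = o + o²)
r(d, R) = -9*R
m(4)*r(20, 14) = (4*(1 + 4))*(-9*14) = (4*5)*(-126) = 20*(-126) = -2520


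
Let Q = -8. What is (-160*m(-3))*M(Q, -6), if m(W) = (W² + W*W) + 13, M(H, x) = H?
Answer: 39680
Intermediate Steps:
m(W) = 13 + 2*W² (m(W) = (W² + W²) + 13 = 2*W² + 13 = 13 + 2*W²)
(-160*m(-3))*M(Q, -6) = -160*(13 + 2*(-3)²)*(-8) = -160*(13 + 2*9)*(-8) = -160*(13 + 18)*(-8) = -160*31*(-8) = -4960*(-8) = 39680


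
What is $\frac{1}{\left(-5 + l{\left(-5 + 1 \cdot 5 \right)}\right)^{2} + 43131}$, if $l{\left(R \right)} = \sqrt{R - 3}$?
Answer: $\frac{i}{10 \sqrt{3} + 43153 i} \approx 2.3173 \cdot 10^{-5} + 9.3012 \cdot 10^{-9} i$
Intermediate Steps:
$l{\left(R \right)} = \sqrt{-3 + R}$
$\frac{1}{\left(-5 + l{\left(-5 + 1 \cdot 5 \right)}\right)^{2} + 43131} = \frac{1}{\left(-5 + \sqrt{-3 + \left(-5 + 1 \cdot 5\right)}\right)^{2} + 43131} = \frac{1}{\left(-5 + \sqrt{-3 + \left(-5 + 5\right)}\right)^{2} + 43131} = \frac{1}{\left(-5 + \sqrt{-3 + 0}\right)^{2} + 43131} = \frac{1}{\left(-5 + \sqrt{-3}\right)^{2} + 43131} = \frac{1}{\left(-5 + i \sqrt{3}\right)^{2} + 43131} = \frac{1}{43131 + \left(-5 + i \sqrt{3}\right)^{2}}$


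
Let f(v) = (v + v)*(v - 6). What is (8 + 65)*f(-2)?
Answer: 2336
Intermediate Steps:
f(v) = 2*v*(-6 + v) (f(v) = (2*v)*(-6 + v) = 2*v*(-6 + v))
(8 + 65)*f(-2) = (8 + 65)*(2*(-2)*(-6 - 2)) = 73*(2*(-2)*(-8)) = 73*32 = 2336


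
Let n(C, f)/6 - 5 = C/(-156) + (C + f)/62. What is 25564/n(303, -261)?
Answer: 20604584/18063 ≈ 1140.7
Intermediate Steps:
n(C, f) = 30 + 3*f/31 + 47*C/806 (n(C, f) = 30 + 6*(C/(-156) + (C + f)/62) = 30 + 6*(C*(-1/156) + (C + f)*(1/62)) = 30 + 6*(-C/156 + (C/62 + f/62)) = 30 + 6*(f/62 + 47*C/4836) = 30 + (3*f/31 + 47*C/806) = 30 + 3*f/31 + 47*C/806)
25564/n(303, -261) = 25564/(30 + (3/31)*(-261) + (47/806)*303) = 25564/(30 - 783/31 + 14241/806) = 25564/(18063/806) = 25564*(806/18063) = 20604584/18063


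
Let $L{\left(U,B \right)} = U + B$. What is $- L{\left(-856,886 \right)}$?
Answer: $-30$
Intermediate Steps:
$L{\left(U,B \right)} = B + U$
$- L{\left(-856,886 \right)} = - (886 - 856) = \left(-1\right) 30 = -30$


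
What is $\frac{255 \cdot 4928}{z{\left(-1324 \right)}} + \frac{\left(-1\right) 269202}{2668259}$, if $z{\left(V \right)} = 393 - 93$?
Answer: $\frac{55882670486}{13341295} \approx 4188.7$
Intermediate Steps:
$z{\left(V \right)} = 300$ ($z{\left(V \right)} = 393 - 93 = 300$)
$\frac{255 \cdot 4928}{z{\left(-1324 \right)}} + \frac{\left(-1\right) 269202}{2668259} = \frac{255 \cdot 4928}{300} + \frac{\left(-1\right) 269202}{2668259} = 1256640 \cdot \frac{1}{300} - \frac{269202}{2668259} = \frac{20944}{5} - \frac{269202}{2668259} = \frac{55882670486}{13341295}$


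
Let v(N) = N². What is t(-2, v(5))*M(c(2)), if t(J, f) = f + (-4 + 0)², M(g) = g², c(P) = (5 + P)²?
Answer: 98441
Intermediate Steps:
t(J, f) = 16 + f (t(J, f) = f + (-4)² = f + 16 = 16 + f)
t(-2, v(5))*M(c(2)) = (16 + 5²)*((5 + 2)²)² = (16 + 25)*(7²)² = 41*49² = 41*2401 = 98441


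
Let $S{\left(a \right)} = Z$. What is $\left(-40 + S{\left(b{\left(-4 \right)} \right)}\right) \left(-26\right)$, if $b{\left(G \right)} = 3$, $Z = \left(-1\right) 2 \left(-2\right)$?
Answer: $936$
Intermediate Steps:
$Z = 4$ ($Z = \left(-2\right) \left(-2\right) = 4$)
$S{\left(a \right)} = 4$
$\left(-40 + S{\left(b{\left(-4 \right)} \right)}\right) \left(-26\right) = \left(-40 + 4\right) \left(-26\right) = \left(-36\right) \left(-26\right) = 936$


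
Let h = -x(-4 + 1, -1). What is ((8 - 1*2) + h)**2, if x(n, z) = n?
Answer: 81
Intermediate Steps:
h = 3 (h = -(-4 + 1) = -1*(-3) = 3)
((8 - 1*2) + h)**2 = ((8 - 1*2) + 3)**2 = ((8 - 2) + 3)**2 = (6 + 3)**2 = 9**2 = 81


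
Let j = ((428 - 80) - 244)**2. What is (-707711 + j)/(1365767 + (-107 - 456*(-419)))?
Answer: -696895/1556724 ≈ -0.44767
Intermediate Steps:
j = 10816 (j = (348 - 244)**2 = 104**2 = 10816)
(-707711 + j)/(1365767 + (-107 - 456*(-419))) = (-707711 + 10816)/(1365767 + (-107 - 456*(-419))) = -696895/(1365767 + (-107 + 191064)) = -696895/(1365767 + 190957) = -696895/1556724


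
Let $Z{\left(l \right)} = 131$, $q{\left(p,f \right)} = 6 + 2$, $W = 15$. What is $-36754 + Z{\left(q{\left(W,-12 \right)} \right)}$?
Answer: $-36623$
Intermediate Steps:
$q{\left(p,f \right)} = 8$
$-36754 + Z{\left(q{\left(W,-12 \right)} \right)} = -36754 + 131 = -36623$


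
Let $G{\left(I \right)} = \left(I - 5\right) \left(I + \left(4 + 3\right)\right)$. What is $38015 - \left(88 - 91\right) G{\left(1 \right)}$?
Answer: $37919$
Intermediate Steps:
$G{\left(I \right)} = \left(-5 + I\right) \left(7 + I\right)$ ($G{\left(I \right)} = \left(-5 + I\right) \left(I + 7\right) = \left(-5 + I\right) \left(7 + I\right)$)
$38015 - \left(88 - 91\right) G{\left(1 \right)} = 38015 - \left(88 - 91\right) \left(-35 + 1^{2} + 2 \cdot 1\right) = 38015 - - 3 \left(-35 + 1 + 2\right) = 38015 - \left(-3\right) \left(-32\right) = 38015 - 96 = 37919$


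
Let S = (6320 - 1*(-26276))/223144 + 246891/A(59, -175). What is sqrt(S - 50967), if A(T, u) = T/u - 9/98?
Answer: I*sqrt(2153651253996216959618)/58631086 ≈ 791.52*I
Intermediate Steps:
A(T, u) = -9/98 + T/u (A(T, u) = T/u - 9*1/98 = T/u - 9/98 = -9/98 + T/u)
S = -33743991684101/58631086 (S = (6320 - 1*(-26276))/223144 + 246891/(-9/98 + 59/(-175)) = (6320 + 26276)*(1/223144) + 246891/(-9/98 + 59*(-1/175)) = 32596*(1/223144) + 246891/(-9/98 - 59/175) = 8149/55786 + 246891/(-1051/2450) = 8149/55786 + 246891*(-2450/1051) = 8149/55786 - 604882950/1051 = -33743991684101/58631086 ≈ -5.7553e+5)
sqrt(S - 50967) = sqrt(-33743991684101/58631086 - 50967) = sqrt(-36732242244263/58631086) = I*sqrt(2153651253996216959618)/58631086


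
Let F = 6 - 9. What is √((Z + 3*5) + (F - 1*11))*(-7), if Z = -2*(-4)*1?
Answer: -21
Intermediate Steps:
Z = 8 (Z = 8*1 = 8)
F = -3
√((Z + 3*5) + (F - 1*11))*(-7) = √((8 + 3*5) + (-3 - 1*11))*(-7) = √((8 + 15) + (-3 - 11))*(-7) = √(23 - 14)*(-7) = √9*(-7) = 3*(-7) = -21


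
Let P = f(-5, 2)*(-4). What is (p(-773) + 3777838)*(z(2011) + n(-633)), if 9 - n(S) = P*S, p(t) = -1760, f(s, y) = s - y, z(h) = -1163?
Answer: 62569612460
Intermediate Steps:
P = 28 (P = (-5 - 1*2)*(-4) = (-5 - 2)*(-4) = -7*(-4) = 28)
n(S) = 9 - 28*S
(p(-773) + 3777838)*(z(2011) + n(-633)) = (-1760 + 3777838)*(-1163 + (9 - 28*(-633))) = 3776078*(-1163 + (9 + 17724)) = 3776078*(-1163 + 17733) = 3776078*16570 = 62569612460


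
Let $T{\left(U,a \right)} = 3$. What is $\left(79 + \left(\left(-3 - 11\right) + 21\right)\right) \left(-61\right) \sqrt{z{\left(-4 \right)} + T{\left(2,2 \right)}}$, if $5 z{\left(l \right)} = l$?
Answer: $- \frac{5246 \sqrt{55}}{5} \approx -7781.1$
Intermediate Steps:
$z{\left(l \right)} = \frac{l}{5}$
$\left(79 + \left(\left(-3 - 11\right) + 21\right)\right) \left(-61\right) \sqrt{z{\left(-4 \right)} + T{\left(2,2 \right)}} = \left(79 + \left(\left(-3 - 11\right) + 21\right)\right) \left(-61\right) \sqrt{\frac{1}{5} \left(-4\right) + 3} = \left(79 + \left(-14 + 21\right)\right) \left(-61\right) \sqrt{- \frac{4}{5} + 3} = \left(79 + 7\right) \left(-61\right) \sqrt{\frac{11}{5}} = 86 \left(-61\right) \frac{\sqrt{55}}{5} = - 5246 \frac{\sqrt{55}}{5} = - \frac{5246 \sqrt{55}}{5}$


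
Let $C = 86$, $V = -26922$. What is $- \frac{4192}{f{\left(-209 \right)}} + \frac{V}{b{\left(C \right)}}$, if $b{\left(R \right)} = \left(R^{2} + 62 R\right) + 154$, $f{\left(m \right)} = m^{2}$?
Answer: $- \frac{10789309}{4935953} \approx -2.1859$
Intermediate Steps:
$b{\left(R \right)} = 154 + R^{2} + 62 R$
$- \frac{4192}{f{\left(-209 \right)}} + \frac{V}{b{\left(C \right)}} = - \frac{4192}{\left(-209\right)^{2}} - \frac{26922}{154 + 86^{2} + 62 \cdot 86} = - \frac{4192}{43681} - \frac{26922}{154 + 7396 + 5332} = \left(-4192\right) \frac{1}{43681} - \frac{26922}{12882} = - \frac{4192}{43681} - \frac{4487}{2147} = - \frac{10789309}{4935953}$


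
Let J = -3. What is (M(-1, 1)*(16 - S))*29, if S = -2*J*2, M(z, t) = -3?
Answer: -348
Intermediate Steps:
S = 12 (S = -2*(-3)*2 = 6*2 = 12)
(M(-1, 1)*(16 - S))*29 = -3*(16 - 1*12)*29 = -3*(16 - 12)*29 = -3*4*29 = -12*29 = -348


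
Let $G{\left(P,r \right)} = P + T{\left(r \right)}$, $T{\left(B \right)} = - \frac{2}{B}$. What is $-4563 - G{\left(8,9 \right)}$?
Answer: $- \frac{41137}{9} \approx -4570.8$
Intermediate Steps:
$G{\left(P,r \right)} = P - \frac{2}{r}$
$-4563 - G{\left(8,9 \right)} = -4563 - \left(8 - \frac{2}{9}\right) = -4563 - \frac{70}{9} = - \frac{41137}{9}$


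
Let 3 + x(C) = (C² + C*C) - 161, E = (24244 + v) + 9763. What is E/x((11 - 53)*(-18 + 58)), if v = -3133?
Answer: 15437/2822318 ≈ 0.0054696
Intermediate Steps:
E = 30874 (E = (24244 - 3133) + 9763 = 21111 + 9763 = 30874)
x(C) = -164 + 2*C² (x(C) = -3 + ((C² + C*C) - 161) = -3 + ((C² + C²) - 161) = -3 + (2*C² - 161) = -3 + (-161 + 2*C²) = -164 + 2*C²)
E/x((11 - 53)*(-18 + 58)) = 30874/(-164 + 2*((11 - 53)*(-18 + 58))²) = 30874/(-164 + 2*(-42*40)²) = 30874/(-164 + 2*(-1680)²) = 30874/(-164 + 2*2822400) = 30874/(-164 + 5644800) = 30874/5644636 = 30874*(1/5644636) = 15437/2822318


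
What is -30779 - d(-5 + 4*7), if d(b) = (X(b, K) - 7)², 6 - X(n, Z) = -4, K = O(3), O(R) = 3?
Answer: -30788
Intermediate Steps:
K = 3
X(n, Z) = 10 (X(n, Z) = 6 - 1*(-4) = 6 + 4 = 10)
d(b) = 9 (d(b) = (10 - 7)² = 3² = 9)
-30779 - d(-5 + 4*7) = -30779 - 1*9 = -30779 - 9 = -30788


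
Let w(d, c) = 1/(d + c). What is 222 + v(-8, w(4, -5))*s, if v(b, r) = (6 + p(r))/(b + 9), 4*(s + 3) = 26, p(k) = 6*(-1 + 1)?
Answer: 243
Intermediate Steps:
p(k) = 0 (p(k) = 6*0 = 0)
w(d, c) = 1/(c + d)
s = 7/2 (s = -3 + (1/4)*26 = -3 + 13/2 = 7/2 ≈ 3.5000)
v(b, r) = 6/(9 + b) (v(b, r) = (6 + 0)/(b + 9) = 6/(9 + b))
222 + v(-8, w(4, -5))*s = 222 + (6/(9 - 8))*(7/2) = 222 + (6/1)*(7/2) = 222 + (6*1)*(7/2) = 222 + 6*(7/2) = 222 + 21 = 243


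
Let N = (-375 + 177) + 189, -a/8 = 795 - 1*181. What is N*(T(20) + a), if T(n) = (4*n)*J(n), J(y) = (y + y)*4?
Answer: -70992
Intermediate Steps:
J(y) = 8*y (J(y) = (2*y)*4 = 8*y)
T(n) = 32*n**2 (T(n) = (4*n)*(8*n) = 32*n**2)
a = -4912 (a = -8*(795 - 1*181) = -8*(795 - 181) = -8*614 = -4912)
N = -9 (N = -198 + 189 = -9)
N*(T(20) + a) = -9*(32*20**2 - 4912) = -9*(32*400 - 4912) = -9*(12800 - 4912) = -9*7888 = -70992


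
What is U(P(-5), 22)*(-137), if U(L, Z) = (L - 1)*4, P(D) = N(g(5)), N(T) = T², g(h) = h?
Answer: -13152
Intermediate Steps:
P(D) = 25 (P(D) = 5² = 25)
U(L, Z) = -4 + 4*L (U(L, Z) = (-1 + L)*4 = -4 + 4*L)
U(P(-5), 22)*(-137) = (-4 + 4*25)*(-137) = (-4 + 100)*(-137) = 96*(-137) = -13152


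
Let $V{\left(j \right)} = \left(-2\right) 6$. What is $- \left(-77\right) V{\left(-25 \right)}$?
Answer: $-924$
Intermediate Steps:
$V{\left(j \right)} = -12$
$- \left(-77\right) V{\left(-25 \right)} = - \left(-77\right) \left(-12\right) = \left(-1\right) 924 = -924$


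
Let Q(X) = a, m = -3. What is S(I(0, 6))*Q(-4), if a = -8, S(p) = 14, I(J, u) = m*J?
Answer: -112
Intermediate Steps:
I(J, u) = -3*J
Q(X) = -8
S(I(0, 6))*Q(-4) = 14*(-8) = -112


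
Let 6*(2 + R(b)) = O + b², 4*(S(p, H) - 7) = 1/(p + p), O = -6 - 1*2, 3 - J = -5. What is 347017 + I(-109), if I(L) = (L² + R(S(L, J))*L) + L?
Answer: 14995433455/41856 ≈ 3.5826e+5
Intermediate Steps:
J = 8 (J = 3 - 1*(-5) = 3 + 5 = 8)
O = -8 (O = -6 - 2 = -8)
S(p, H) = 7 + 1/(8*p) (S(p, H) = 7 + 1/(4*(p + p)) = 7 + 1/(4*((2*p))) = 7 + (1/(2*p))/4 = 7 + 1/(8*p))
R(b) = -10/3 + b²/6 (R(b) = -2 + (-8 + b²)/6 = -2 + (-4/3 + b²/6) = -10/3 + b²/6)
I(L) = L + L² + L*(-10/3 + (7 + 1/(8*L))²/6) (I(L) = (L² + (-10/3 + (7 + 1/(8*L))²/6)*L) + L = (L² + L*(-10/3 + (7 + 1/(8*L))²/6)) + L = L + L² + L*(-10/3 + (7 + 1/(8*L))²/6))
347017 + I(-109) = 347017 + (7/24 + (-109)² + (1/384)/(-109) + (35/6)*(-109)) = 347017 + (7/24 + 11881 + (1/384)*(-1/109) - 3815/6) = 347017 + (7/24 + 11881 - 1/41856 - 3815/6) = 347017 + 470689903/41856 = 14995433455/41856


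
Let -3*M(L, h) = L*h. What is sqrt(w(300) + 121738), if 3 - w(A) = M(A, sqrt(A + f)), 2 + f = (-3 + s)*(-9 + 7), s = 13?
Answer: sqrt(121741 + 100*sqrt(278)) ≈ 351.30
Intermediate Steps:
f = -22 (f = -2 + (-3 + 13)*(-9 + 7) = -2 + 10*(-2) = -2 - 20 = -22)
M(L, h) = -L*h/3
w(A) = 3 + A*sqrt(-22 + A)/3 (w(A) = 3 - (-1)*A*sqrt(A - 22)/3 = 3 - (-1)*A*sqrt(-22 + A)/3 = 3 + A*sqrt(-22 + A)/3)
sqrt(w(300) + 121738) = sqrt((3 + (1/3)*300*sqrt(-22 + 300)) + 121738) = sqrt((3 + (1/3)*300*sqrt(278)) + 121738) = sqrt((3 + 100*sqrt(278)) + 121738) = sqrt(121741 + 100*sqrt(278))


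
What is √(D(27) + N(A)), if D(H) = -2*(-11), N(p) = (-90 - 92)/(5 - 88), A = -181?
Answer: 2*√41666/83 ≈ 4.9186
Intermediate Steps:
N(p) = 182/83 (N(p) = -182/(-83) = -182*(-1/83) = 182/83)
D(H) = 22
√(D(27) + N(A)) = √(22 + 182/83) = √(2008/83) = 2*√41666/83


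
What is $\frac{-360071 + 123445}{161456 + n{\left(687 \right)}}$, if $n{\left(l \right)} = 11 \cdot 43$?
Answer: $- \frac{236626}{161929} \approx -1.4613$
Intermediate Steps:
$n{\left(l \right)} = 473$
$\frac{-360071 + 123445}{161456 + n{\left(687 \right)}} = \frac{-360071 + 123445}{161456 + 473} = - \frac{236626}{161929}$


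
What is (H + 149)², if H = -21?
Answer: 16384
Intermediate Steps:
(H + 149)² = (-21 + 149)² = 128² = 16384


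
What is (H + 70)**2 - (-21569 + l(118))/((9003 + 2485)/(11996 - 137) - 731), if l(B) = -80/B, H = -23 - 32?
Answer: 1692129414/8657441 ≈ 195.45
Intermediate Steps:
H = -55
(H + 70)**2 - (-21569 + l(118))/((9003 + 2485)/(11996 - 137) - 731) = (-55 + 70)**2 - (-21569 - 80/118)/((9003 + 2485)/(11996 - 137) - 731) = 15**2 - (-21569 - 80*1/118)/(11488/11859 - 731) = 225 - (-21569 - 40/59)/(11488*(1/11859) - 731) = 225 - (-1272611)/(59*(11488/11859 - 731)) = 225 - (-1272611)/(59*(-8657441/11859)) = 225 - (-1272611)*(-11859)/(59*8657441) = 225 - 1*255794811/8657441 = 225 - 255794811/8657441 = 1692129414/8657441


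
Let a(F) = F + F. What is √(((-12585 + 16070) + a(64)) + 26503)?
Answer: 2*√7529 ≈ 173.54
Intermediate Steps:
a(F) = 2*F
√(((-12585 + 16070) + a(64)) + 26503) = √(((-12585 + 16070) + 2*64) + 26503) = √((3485 + 128) + 26503) = √(3613 + 26503) = √30116 = 2*√7529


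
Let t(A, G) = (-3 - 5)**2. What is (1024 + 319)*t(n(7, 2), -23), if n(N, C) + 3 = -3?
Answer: 85952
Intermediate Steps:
n(N, C) = -6 (n(N, C) = -3 - 3 = -6)
t(A, G) = 64 (t(A, G) = (-8)**2 = 64)
(1024 + 319)*t(n(7, 2), -23) = (1024 + 319)*64 = 1343*64 = 85952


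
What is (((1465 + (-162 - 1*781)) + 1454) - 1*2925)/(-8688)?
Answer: 949/8688 ≈ 0.10923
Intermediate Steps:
(((1465 + (-162 - 1*781)) + 1454) - 1*2925)/(-8688) = (((1465 + (-162 - 781)) + 1454) - 2925)*(-1/8688) = (((1465 - 943) + 1454) - 2925)*(-1/8688) = ((522 + 1454) - 2925)*(-1/8688) = (1976 - 2925)*(-1/8688) = -949*(-1/8688) = 949/8688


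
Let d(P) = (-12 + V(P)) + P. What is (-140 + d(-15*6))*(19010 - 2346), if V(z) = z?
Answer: -5532448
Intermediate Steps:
d(P) = -12 + 2*P (d(P) = (-12 + P) + P = -12 + 2*P)
(-140 + d(-15*6))*(19010 - 2346) = (-140 + (-12 + 2*(-15*6)))*(19010 - 2346) = (-140 + (-12 + 2*(-90)))*16664 = (-140 + (-12 - 180))*16664 = (-140 - 192)*16664 = -332*16664 = -5532448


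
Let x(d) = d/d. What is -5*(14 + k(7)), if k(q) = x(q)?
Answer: -75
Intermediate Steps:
x(d) = 1
k(q) = 1
-5*(14 + k(7)) = -5*(14 + 1) = -5*15 = -75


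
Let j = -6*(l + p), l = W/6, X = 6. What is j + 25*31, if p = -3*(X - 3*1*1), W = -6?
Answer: 835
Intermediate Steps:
p = -9 (p = -3*(6 - 3*1*1) = -3*(6 - 3*1) = -3*(6 - 3) = -3*3 = -9)
l = -1 (l = -6/6 = -6*⅙ = -1)
j = 60 (j = -6*(-1 - 9) = -6*(-10) = 60)
j + 25*31 = 60 + 25*31 = 60 + 775 = 835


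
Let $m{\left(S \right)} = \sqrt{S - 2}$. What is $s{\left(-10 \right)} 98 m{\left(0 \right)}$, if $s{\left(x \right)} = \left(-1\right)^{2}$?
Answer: $98 i \sqrt{2} \approx 138.59 i$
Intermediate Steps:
$s{\left(x \right)} = 1$
$m{\left(S \right)} = \sqrt{-2 + S}$
$s{\left(-10 \right)} 98 m{\left(0 \right)} = 1 \cdot 98 \sqrt{-2 + 0} = 98 \sqrt{-2} = 98 i \sqrt{2}$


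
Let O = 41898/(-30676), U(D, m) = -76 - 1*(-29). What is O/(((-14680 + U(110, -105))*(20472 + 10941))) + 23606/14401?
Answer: 55833336773831459/34061504762846346 ≈ 1.6392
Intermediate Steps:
U(D, m) = -47 (U(D, m) = -76 + 29 = -47)
O = -20949/15338 (O = 41898*(-1/30676) = -20949/15338 ≈ -1.3658)
O/(((-14680 + U(110, -105))*(20472 + 10941))) + 23606/14401 = -20949*1/((-14680 - 47)*(20472 + 10941))/15338 + 23606/14401 = -20949/(15338*((-14727*31413))) + 23606*(1/14401) = -20949/15338/(-462619251) + 23606/14401 = -20949/15338*(-1/462619251) + 23606/14401 = 6983/2365218023946 + 23606/14401 = 55833336773831459/34061504762846346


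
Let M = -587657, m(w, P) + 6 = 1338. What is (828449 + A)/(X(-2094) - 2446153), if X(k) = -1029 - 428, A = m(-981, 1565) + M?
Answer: -40354/407935 ≈ -0.098923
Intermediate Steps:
m(w, P) = 1332 (m(w, P) = -6 + 1338 = 1332)
A = -586325 (A = 1332 - 587657 = -586325)
X(k) = -1457
(828449 + A)/(X(-2094) - 2446153) = (828449 - 586325)/(-1457 - 2446153) = 242124/(-2447610) = 242124*(-1/2447610) = -40354/407935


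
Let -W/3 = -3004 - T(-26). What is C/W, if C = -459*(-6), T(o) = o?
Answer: 459/1489 ≈ 0.30826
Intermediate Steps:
C = 2754
W = 8934 (W = -3*(-3004 - 1*(-26)) = -3*(-3004 + 26) = -3*(-2978) = 8934)
C/W = 2754/8934 = 2754*(1/8934) = 459/1489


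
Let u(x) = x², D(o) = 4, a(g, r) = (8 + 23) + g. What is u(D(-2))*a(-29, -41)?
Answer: 32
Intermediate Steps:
a(g, r) = 31 + g
u(D(-2))*a(-29, -41) = 4²*(31 - 29) = 16*2 = 32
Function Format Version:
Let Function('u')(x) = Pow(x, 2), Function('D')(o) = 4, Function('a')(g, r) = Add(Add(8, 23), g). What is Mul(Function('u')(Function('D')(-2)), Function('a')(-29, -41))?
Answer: 32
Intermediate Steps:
Function('a')(g, r) = Add(31, g)
Mul(Function('u')(Function('D')(-2)), Function('a')(-29, -41)) = Mul(Pow(4, 2), Add(31, -29)) = Mul(16, 2) = 32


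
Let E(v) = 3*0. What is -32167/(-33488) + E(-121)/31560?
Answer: 32167/33488 ≈ 0.96055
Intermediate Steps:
E(v) = 0
-32167/(-33488) + E(-121)/31560 = -32167/(-33488) + 0/31560 = -32167*(-1/33488) + 0*(1/31560) = 32167/33488 + 0 = 32167/33488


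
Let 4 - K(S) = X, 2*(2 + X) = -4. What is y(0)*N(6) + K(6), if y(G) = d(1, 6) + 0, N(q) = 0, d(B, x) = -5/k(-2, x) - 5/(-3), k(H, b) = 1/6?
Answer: 8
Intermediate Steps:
X = -4 (X = -2 + (½)*(-4) = -2 - 2 = -4)
k(H, b) = ⅙
K(S) = 8 (K(S) = 4 - 1*(-4) = 4 + 4 = 8)
d(B, x) = -85/3 (d(B, x) = -5/⅙ - 5/(-3) = -5*6 - 5*(-⅓) = -30 + 5/3 = -85/3)
y(G) = -85/3 (y(G) = -85/3 + 0 = -85/3)
y(0)*N(6) + K(6) = -85/3*0 + 8 = 0 + 8 = 8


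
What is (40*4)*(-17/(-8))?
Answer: 340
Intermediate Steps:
(40*4)*(-17/(-8)) = 160*(-17*(-1/8)) = 160*(17/8) = 340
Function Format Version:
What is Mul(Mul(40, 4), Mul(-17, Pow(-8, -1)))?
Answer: 340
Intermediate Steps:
Mul(Mul(40, 4), Mul(-17, Pow(-8, -1))) = Mul(160, Mul(-17, Rational(-1, 8))) = Mul(160, Rational(17, 8)) = 340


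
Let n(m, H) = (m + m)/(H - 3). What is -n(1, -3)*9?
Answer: 3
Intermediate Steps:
n(m, H) = 2*m/(-3 + H) (n(m, H) = (2*m)/(-3 + H) = 2*m/(-3 + H))
-n(1, -3)*9 = -2/(-3 - 3)*9 = -2/(-6)*9 = -2*(-1)/6*9 = -1*(-⅓)*9 = (⅓)*9 = 3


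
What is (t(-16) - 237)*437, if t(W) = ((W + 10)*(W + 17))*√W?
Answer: -103569 - 10488*I ≈ -1.0357e+5 - 10488.0*I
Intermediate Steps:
t(W) = √W*(10 + W)*(17 + W) (t(W) = ((10 + W)*(17 + W))*√W = √W*(10 + W)*(17 + W))
(t(-16) - 237)*437 = (√(-16)*(170 + (-16)² + 27*(-16)) - 237)*437 = ((4*I)*(170 + 256 - 432) - 237)*437 = ((4*I)*(-6) - 237)*437 = (-24*I - 237)*437 = (-237 - 24*I)*437 = -103569 - 10488*I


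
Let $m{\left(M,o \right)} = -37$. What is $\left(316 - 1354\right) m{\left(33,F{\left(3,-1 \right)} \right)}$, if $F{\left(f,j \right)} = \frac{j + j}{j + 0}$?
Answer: $38406$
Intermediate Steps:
$F{\left(f,j \right)} = 2$ ($F{\left(f,j \right)} = \frac{2 j}{j} = 2$)
$\left(316 - 1354\right) m{\left(33,F{\left(3,-1 \right)} \right)} = \left(316 - 1354\right) \left(-37\right) = \left(-1038\right) \left(-37\right) = 38406$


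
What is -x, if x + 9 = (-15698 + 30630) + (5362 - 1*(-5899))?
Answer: -26184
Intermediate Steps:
x = 26184 (x = -9 + ((-15698 + 30630) + (5362 - 1*(-5899))) = -9 + (14932 + (5362 + 5899)) = -9 + (14932 + 11261) = -9 + 26193 = 26184)
-x = -1*26184 = -26184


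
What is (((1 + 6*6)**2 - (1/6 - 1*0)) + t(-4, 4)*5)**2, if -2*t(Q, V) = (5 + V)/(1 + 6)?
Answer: 822427684/441 ≈ 1.8649e+6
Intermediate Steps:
t(Q, V) = -5/14 - V/14 (t(Q, V) = -(5 + V)/(2*(1 + 6)) = -(5 + V)/(2*7) = -(5/7 + V/7)/2 = -5/14 - V/14)
(((1 + 6*6)**2 - (1/6 - 1*0)) + t(-4, 4)*5)**2 = (((1 + 6*6)**2 - (1/6 - 1*0)) + (-5/14 - 1/14*4)*5)**2 = (((1 + 36)**2 - (1/6 + 0)) + (-5/14 - 2/7)*5)**2 = ((37**2 - 1*1/6) - 9/14*5)**2 = ((1369 - 1/6) - 45/14)**2 = (8213/6 - 45/14)**2 = (28678/21)**2 = 822427684/441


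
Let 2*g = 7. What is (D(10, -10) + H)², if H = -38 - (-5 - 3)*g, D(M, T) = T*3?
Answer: 1600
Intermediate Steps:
g = 7/2 (g = (½)*7 = 7/2 ≈ 3.5000)
D(M, T) = 3*T
H = -10 (H = -38 - (-5 - 3)*7/2 = -38 - (-8)*7/2 = -38 - 1*(-28) = -38 + 28 = -10)
(D(10, -10) + H)² = (3*(-10) - 10)² = (-30 - 10)² = (-40)² = 1600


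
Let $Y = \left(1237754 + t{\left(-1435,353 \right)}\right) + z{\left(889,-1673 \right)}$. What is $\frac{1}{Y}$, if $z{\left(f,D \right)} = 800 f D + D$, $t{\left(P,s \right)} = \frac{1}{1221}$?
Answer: $- \frac{1221}{1451282454698} \approx -8.4133 \cdot 10^{-10}$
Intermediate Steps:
$t{\left(P,s \right)} = \frac{1}{1221}$
$z{\left(f,D \right)} = D + 800 D f$ ($z{\left(f,D \right)} = 800 D f + D = D + 800 D f$)
$Y = - \frac{1451282454698}{1221}$ ($Y = \left(1237754 + \frac{1}{1221}\right) - 1673 \left(1 + 800 \cdot 889\right) = \frac{1511297635}{1221} - 1673 \left(1 + 711200\right) = \frac{1511297635}{1221} - 1189839273 = - \frac{1451282454698}{1221} \approx -1.1886 \cdot 10^{9}$)
$\frac{1}{Y} = \frac{1}{- \frac{1451282454698}{1221}} = - \frac{1221}{1451282454698}$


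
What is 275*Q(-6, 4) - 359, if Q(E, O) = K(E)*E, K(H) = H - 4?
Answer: 16141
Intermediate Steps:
K(H) = -4 + H
Q(E, O) = E*(-4 + E) (Q(E, O) = (-4 + E)*E = E*(-4 + E))
275*Q(-6, 4) - 359 = 275*(-6*(-4 - 6)) - 359 = 275*(-6*(-10)) - 359 = 275*60 - 359 = 16500 - 359 = 16141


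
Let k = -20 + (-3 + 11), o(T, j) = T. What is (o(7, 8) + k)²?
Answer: 25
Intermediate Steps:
k = -12 (k = -20 + 8 = -12)
(o(7, 8) + k)² = (7 - 12)² = (-5)² = 25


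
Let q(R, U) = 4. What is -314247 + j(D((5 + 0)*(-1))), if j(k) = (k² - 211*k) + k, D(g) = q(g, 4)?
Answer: -315071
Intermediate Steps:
D(g) = 4
j(k) = k² - 210*k
-314247 + j(D((5 + 0)*(-1))) = -314247 + 4*(-210 + 4) = -314247 + 4*(-206) = -314247 - 824 = -315071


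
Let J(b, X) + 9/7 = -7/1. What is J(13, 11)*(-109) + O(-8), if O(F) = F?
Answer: 6266/7 ≈ 895.14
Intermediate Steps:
J(b, X) = -58/7 (J(b, X) = -9/7 - 7/1 = -9/7 - 7*1 = -9/7 - 7 = -58/7)
J(13, 11)*(-109) + O(-8) = -58/7*(-109) - 8 = 6322/7 - 8 = 6266/7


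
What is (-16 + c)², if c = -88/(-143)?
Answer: 40000/169 ≈ 236.69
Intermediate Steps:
c = 8/13 (c = -88*(-1/143) = 8/13 ≈ 0.61539)
(-16 + c)² = (-16 + 8/13)² = (-200/13)² = 40000/169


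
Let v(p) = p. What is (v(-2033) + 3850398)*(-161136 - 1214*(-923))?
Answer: 3692067503890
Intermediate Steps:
(v(-2033) + 3850398)*(-161136 - 1214*(-923)) = (-2033 + 3850398)*(-161136 - 1214*(-923)) = 3848365*(-161136 + 1120522) = 3848365*959386 = 3692067503890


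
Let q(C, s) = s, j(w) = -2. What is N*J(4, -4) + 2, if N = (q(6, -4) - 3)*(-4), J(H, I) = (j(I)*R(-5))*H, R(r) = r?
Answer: 1122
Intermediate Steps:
J(H, I) = 10*H (J(H, I) = (-2*(-5))*H = 10*H)
N = 28 (N = (-4 - 3)*(-4) = -7*(-4) = 28)
N*J(4, -4) + 2 = 28*(10*4) + 2 = 28*40 + 2 = 1120 + 2 = 1122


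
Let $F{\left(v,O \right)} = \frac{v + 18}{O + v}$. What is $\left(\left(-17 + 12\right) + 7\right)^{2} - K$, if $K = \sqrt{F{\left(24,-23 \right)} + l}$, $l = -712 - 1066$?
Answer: $4 - 2 i \sqrt{434} \approx 4.0 - 41.665 i$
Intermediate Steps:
$l = -1778$ ($l = -712 - 1066 = -1778$)
$F{\left(v,O \right)} = \frac{18 + v}{O + v}$
$K = 2 i \sqrt{434}$ ($K = \sqrt{\frac{18 + 24}{-23 + 24} - 1778} = \sqrt{1^{-1} \cdot 42 - 1778} = \sqrt{1 \cdot 42 - 1778} = \sqrt{42 - 1778} = \sqrt{-1736} = 2 i \sqrt{434} \approx 41.665 i$)
$\left(\left(-17 + 12\right) + 7\right)^{2} - K = \left(\left(-17 + 12\right) + 7\right)^{2} - 2 i \sqrt{434} = \left(-5 + 7\right)^{2} - 2 i \sqrt{434} = 2^{2} - 2 i \sqrt{434} = 4 - 2 i \sqrt{434}$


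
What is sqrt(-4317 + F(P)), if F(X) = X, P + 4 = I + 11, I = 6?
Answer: 4*I*sqrt(269) ≈ 65.605*I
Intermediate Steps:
P = 13 (P = -4 + (6 + 11) = -4 + 17 = 13)
sqrt(-4317 + F(P)) = sqrt(-4317 + 13) = sqrt(-4304) = 4*I*sqrt(269)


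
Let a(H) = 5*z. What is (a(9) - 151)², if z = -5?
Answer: 30976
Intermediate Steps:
a(H) = -25 (a(H) = 5*(-5) = -25)
(a(9) - 151)² = (-25 - 151)² = (-176)² = 30976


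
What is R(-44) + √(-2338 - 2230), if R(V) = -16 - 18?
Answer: -34 + 2*I*√1142 ≈ -34.0 + 67.587*I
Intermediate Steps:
R(V) = -34
R(-44) + √(-2338 - 2230) = -34 + √(-2338 - 2230) = -34 + √(-4568) = -34 + 2*I*√1142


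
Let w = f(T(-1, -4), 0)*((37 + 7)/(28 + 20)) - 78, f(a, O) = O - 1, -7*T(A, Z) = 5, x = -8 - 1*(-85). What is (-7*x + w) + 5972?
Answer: 64249/12 ≈ 5354.1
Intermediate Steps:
x = 77 (x = -8 + 85 = 77)
T(A, Z) = -5/7 (T(A, Z) = -⅐*5 = -5/7)
f(a, O) = -1 + O
w = -947/12 (w = (-1 + 0)*((37 + 7)/(28 + 20)) - 78 = -44/48 - 78 = -1*11/12 - 78 = -11/12 - 78 = -947/12 ≈ -78.917)
(-7*x + w) + 5972 = (-7*77 - 947/12) + 5972 = (-539 - 947/12) + 5972 = -7415/12 + 5972 = 64249/12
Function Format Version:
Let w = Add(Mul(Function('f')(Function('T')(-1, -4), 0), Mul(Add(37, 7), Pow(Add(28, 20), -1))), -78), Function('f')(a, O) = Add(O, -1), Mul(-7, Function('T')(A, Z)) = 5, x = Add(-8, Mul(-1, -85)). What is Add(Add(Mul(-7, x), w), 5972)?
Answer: Rational(64249, 12) ≈ 5354.1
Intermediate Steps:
x = 77 (x = Add(-8, 85) = 77)
Function('T')(A, Z) = Rational(-5, 7) (Function('T')(A, Z) = Mul(Rational(-1, 7), 5) = Rational(-5, 7))
Function('f')(a, O) = Add(-1, O)
w = Rational(-947, 12) (w = Add(Mul(Add(-1, 0), Mul(Add(37, 7), Pow(Add(28, 20), -1))), -78) = Add(Mul(-1, Mul(44, Pow(48, -1))), -78) = Add(Mul(-1, Mul(44, Rational(1, 48))), -78) = Add(Mul(-1, Rational(11, 12)), -78) = Add(Rational(-11, 12), -78) = Rational(-947, 12) ≈ -78.917)
Add(Add(Mul(-7, x), w), 5972) = Add(Add(Mul(-7, 77), Rational(-947, 12)), 5972) = Add(Add(-539, Rational(-947, 12)), 5972) = Add(Rational(-7415, 12), 5972) = Rational(64249, 12)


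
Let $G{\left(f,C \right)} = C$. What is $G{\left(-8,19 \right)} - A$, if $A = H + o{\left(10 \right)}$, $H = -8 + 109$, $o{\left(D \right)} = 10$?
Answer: $-92$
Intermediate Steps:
$H = 101$
$A = 111$ ($A = 101 + 10 = 111$)
$G{\left(-8,19 \right)} - A = 19 - 111 = -92$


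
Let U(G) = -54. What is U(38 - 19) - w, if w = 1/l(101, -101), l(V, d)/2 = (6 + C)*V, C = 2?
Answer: -87265/1616 ≈ -54.001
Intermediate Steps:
l(V, d) = 16*V (l(V, d) = 2*((6 + 2)*V) = 2*(8*V) = 16*V)
w = 1/1616 (w = 1/(16*101) = 1/1616 ≈ 0.00061881)
U(38 - 19) - w = -54 - 1*1/1616 = -54 - 1/1616 = -87265/1616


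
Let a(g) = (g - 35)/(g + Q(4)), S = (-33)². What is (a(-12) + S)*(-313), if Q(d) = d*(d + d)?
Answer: -6802429/20 ≈ -3.4012e+5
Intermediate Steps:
Q(d) = 2*d² (Q(d) = d*(2*d) = 2*d²)
S = 1089
a(g) = (-35 + g)/(32 + g) (a(g) = (g - 35)/(g + 2*4²) = (-35 + g)/(g + 2*16) = (-35 + g)/(g + 32) = (-35 + g)/(32 + g))
(a(-12) + S)*(-313) = ((-35 - 12)/(32 - 12) + 1089)*(-313) = (-47/20 + 1089)*(-313) = (21733/20)*(-313) = -6802429/20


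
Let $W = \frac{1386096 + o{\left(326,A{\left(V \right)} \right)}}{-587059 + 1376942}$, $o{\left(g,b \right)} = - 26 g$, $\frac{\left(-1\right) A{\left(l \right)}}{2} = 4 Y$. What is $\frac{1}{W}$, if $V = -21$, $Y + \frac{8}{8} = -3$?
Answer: $\frac{789883}{1377620} \approx 0.57337$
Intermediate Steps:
$Y = -4$ ($Y = -1 - 3 = -4$)
$A{\left(l \right)} = 32$ ($A{\left(l \right)} = - 2 \cdot 4 \left(-4\right) = \left(-2\right) \left(-16\right) = 32$)
$W = \frac{1377620}{789883}$ ($W = \frac{1386096 - 8476}{-587059 + 1376942} = \frac{1386096 - 8476}{789883} = 1377620 \cdot \frac{1}{789883} = \frac{1377620}{789883} \approx 1.7441$)
$\frac{1}{W} = \frac{1}{\frac{1377620}{789883}} = \frac{789883}{1377620}$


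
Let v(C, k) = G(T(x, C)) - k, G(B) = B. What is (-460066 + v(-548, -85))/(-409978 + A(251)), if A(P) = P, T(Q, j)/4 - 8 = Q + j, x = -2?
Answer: 462149/409727 ≈ 1.1279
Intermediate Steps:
T(Q, j) = 32 + 4*Q + 4*j (T(Q, j) = 32 + 4*(Q + j) = 32 + (4*Q + 4*j) = 32 + 4*Q + 4*j)
v(C, k) = 24 - k + 4*C (v(C, k) = (32 + 4*(-2) + 4*C) - k = (32 - 8 + 4*C) - k = (24 + 4*C) - k = 24 - k + 4*C)
(-460066 + v(-548, -85))/(-409978 + A(251)) = (-460066 + (24 - 1*(-85) + 4*(-548)))/(-409978 + 251) = (-460066 + (24 + 85 - 2192))/(-409727) = (-460066 - 2083)*(-1/409727) = -462149*(-1/409727) = 462149/409727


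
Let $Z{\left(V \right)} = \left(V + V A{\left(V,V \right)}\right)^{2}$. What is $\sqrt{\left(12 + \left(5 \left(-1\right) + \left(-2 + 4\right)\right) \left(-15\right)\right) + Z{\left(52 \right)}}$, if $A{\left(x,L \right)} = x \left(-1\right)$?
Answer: $\sqrt{7033161} \approx 2652.0$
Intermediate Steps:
$A{\left(x,L \right)} = - x$
$Z{\left(V \right)} = \left(V - V^{2}\right)^{2}$ ($Z{\left(V \right)} = \left(V + V \left(- V\right)\right)^{2} = \left(V - V^{2}\right)^{2}$)
$\sqrt{\left(12 + \left(5 \left(-1\right) + \left(-2 + 4\right)\right) \left(-15\right)\right) + Z{\left(52 \right)}} = \sqrt{\left(12 + \left(5 \left(-1\right) + \left(-2 + 4\right)\right) \left(-15\right)\right) + 52^{2} \left(-1 + 52\right)^{2}} = \sqrt{\left(12 + \left(-5 + 2\right) \left(-15\right)\right) + 2704 \cdot 51^{2}} = \sqrt{\left(12 - -45\right) + 2704 \cdot 2601} = \sqrt{\left(12 + 45\right) + 7033104} = \sqrt{57 + 7033104} = \sqrt{7033161}$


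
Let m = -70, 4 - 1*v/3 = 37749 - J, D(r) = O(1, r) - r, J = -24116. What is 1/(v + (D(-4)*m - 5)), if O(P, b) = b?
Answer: -1/185588 ≈ -5.3883e-6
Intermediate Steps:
D(r) = 0 (D(r) = r - r = 0)
v = -185583 (v = 12 - 3*(37749 - 1*(-24116)) = 12 - 3*(37749 + 24116) = 12 - 3*61865 = 12 - 185595 = -185583)
1/(v + (D(-4)*m - 5)) = 1/(-185583 + (0*(-70) - 5)) = 1/(-185583 + (0 - 5)) = 1/(-185583 - 5) = 1/(-185588) = -1/185588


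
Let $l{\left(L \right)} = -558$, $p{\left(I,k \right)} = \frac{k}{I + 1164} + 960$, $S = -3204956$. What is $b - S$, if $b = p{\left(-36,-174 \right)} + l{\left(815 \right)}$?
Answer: $\frac{602607275}{188} \approx 3.2054 \cdot 10^{6}$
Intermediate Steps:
$p{\left(I,k \right)} = 960 + \frac{k}{1164 + I}$ ($p{\left(I,k \right)} = \frac{k}{1164 + I} + 960 = 960 + \frac{k}{1164 + I}$)
$b = \frac{75547}{188}$ ($b = \frac{1117440 - 174 + 960 \left(-36\right)}{1164 - 36} - 558 = \frac{1117440 - 174 - 34560}{1128} - 558 = \frac{1}{1128} \cdot 1082706 - 558 = \frac{180451}{188} - 558 = \frac{75547}{188} \approx 401.85$)
$b - S = \frac{75547}{188} - -3204956 = \frac{75547}{188} + 3204956 = \frac{602607275}{188}$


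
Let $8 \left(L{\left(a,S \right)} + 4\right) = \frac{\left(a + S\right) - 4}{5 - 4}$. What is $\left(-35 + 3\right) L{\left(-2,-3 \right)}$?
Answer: $164$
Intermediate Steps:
$L{\left(a,S \right)} = - \frac{9}{2} + \frac{S}{8} + \frac{a}{8}$ ($L{\left(a,S \right)} = -4 + \frac{\left(\left(a + S\right) - 4\right) \frac{1}{5 - 4}}{8} = -4 + \frac{\left(\left(S + a\right) - 4\right) 1^{-1}}{8} = -4 + \frac{\left(-4 + S + a\right) 1}{8} = -4 + \frac{-4 + S + a}{8} = -4 + \left(- \frac{1}{2} + \frac{S}{8} + \frac{a}{8}\right) = - \frac{9}{2} + \frac{S}{8} + \frac{a}{8}$)
$\left(-35 + 3\right) L{\left(-2,-3 \right)} = \left(-35 + 3\right) \left(- \frac{9}{2} + \frac{1}{8} \left(-3\right) + \frac{1}{8} \left(-2\right)\right) = - 32 \left(- \frac{9}{2} - \frac{3}{8} - \frac{1}{4}\right) = \left(-32\right) \left(- \frac{41}{8}\right) = 164$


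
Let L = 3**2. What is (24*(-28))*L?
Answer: -6048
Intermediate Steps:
L = 9
(24*(-28))*L = (24*(-28))*9 = -672*9 = -6048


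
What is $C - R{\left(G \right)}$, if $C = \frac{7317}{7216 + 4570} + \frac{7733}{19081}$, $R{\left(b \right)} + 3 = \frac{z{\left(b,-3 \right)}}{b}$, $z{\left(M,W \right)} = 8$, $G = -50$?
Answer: $\frac{23535124989}{5622216650} \approx 4.1861$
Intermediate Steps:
$R{\left(b \right)} = -3 + \frac{8}{b}$
$C = \frac{230756815}{224888666}$ ($C = \frac{7317}{11786} + 7733 \cdot \frac{1}{19081} = 7317 \cdot \frac{1}{11786} + \frac{7733}{19081} = \frac{7317}{11786} + \frac{7733}{19081} = \frac{230756815}{224888666} \approx 1.0261$)
$C - R{\left(G \right)} = \frac{230756815}{224888666} - \left(-3 + \frac{8}{-50}\right) = \frac{230756815}{224888666} - \left(-3 + 8 \left(- \frac{1}{50}\right)\right) = \frac{230756815}{224888666} - \left(-3 - \frac{4}{25}\right) = \frac{230756815}{224888666} - - \frac{79}{25} = \frac{230756815}{224888666} + \frac{79}{25} = \frac{23535124989}{5622216650}$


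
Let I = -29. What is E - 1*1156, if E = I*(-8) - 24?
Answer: -948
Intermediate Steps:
E = 208 (E = -29*(-8) - 24 = 232 - 24 = 208)
E - 1*1156 = 208 - 1*1156 = 208 - 1156 = -948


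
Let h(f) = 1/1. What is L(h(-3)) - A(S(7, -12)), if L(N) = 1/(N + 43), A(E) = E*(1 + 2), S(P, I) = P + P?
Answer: -1847/44 ≈ -41.977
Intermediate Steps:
S(P, I) = 2*P
A(E) = 3*E (A(E) = E*3 = 3*E)
h(f) = 1
L(N) = 1/(43 + N)
L(h(-3)) - A(S(7, -12)) = 1/(43 + 1) - 3*2*7 = 1/44 - 3*14 = 1/44 - 1*42 = 1/44 - 42 = -1847/44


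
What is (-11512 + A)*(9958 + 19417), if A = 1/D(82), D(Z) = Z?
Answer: -27729500625/82 ≈ -3.3816e+8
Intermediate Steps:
A = 1/82 ≈ 0.012195
(-11512 + A)*(9958 + 19417) = (-11512 + 1/82)*(9958 + 19417) = -943983/82*29375 = -27729500625/82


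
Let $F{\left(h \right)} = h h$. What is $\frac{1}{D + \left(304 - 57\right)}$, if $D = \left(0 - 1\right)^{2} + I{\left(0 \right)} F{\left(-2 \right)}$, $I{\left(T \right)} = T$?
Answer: $\frac{1}{248} \approx 0.0040323$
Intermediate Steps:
$F{\left(h \right)} = h^{2}$
$D = 1$ ($D = \left(0 - 1\right)^{2} + 0 \left(-2\right)^{2} = \left(-1\right)^{2} + 0 \cdot 4 = 1 + 0 = 1$)
$\frac{1}{D + \left(304 - 57\right)} = \frac{1}{1 + \left(304 - 57\right)} = \frac{1}{1 + 247} = \frac{1}{248}$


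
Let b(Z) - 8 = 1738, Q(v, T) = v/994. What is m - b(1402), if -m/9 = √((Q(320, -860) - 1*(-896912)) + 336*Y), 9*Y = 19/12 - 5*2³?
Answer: -1746 - 6*√497680087345/497 ≈ -10263.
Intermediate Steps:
Q(v, T) = v/994 (Q(v, T) = v*(1/994) = v/994)
b(Z) = 1746 (b(Z) = 8 + 1738 = 1746)
Y = -461/108 (Y = (19/12 - 5*2³)/9 = (19*(1/12) - 5*8)/9 = (19/12 - 40)/9 = (⅑)*(-461/12) = -461/108 ≈ -4.2685)
m = -6*√497680087345/497 (m = -9*√(((1/994)*320 - 1*(-896912)) + 336*(-461/108)) = -9*√((160/497 + 896912) - 12908/9) = -9*√(445765424/497 - 12908/9) = -6*√497680087345/497 ≈ -8516.7)
m - b(1402) = -6*√497680087345/497 - 1*1746 = -6*√497680087345/497 - 1746 = -1746 - 6*√497680087345/497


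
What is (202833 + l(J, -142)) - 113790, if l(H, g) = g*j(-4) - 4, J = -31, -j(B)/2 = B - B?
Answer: 89039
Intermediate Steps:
j(B) = 0 (j(B) = -2*(B - B) = -2*0 = 0)
l(H, g) = -4 (l(H, g) = g*0 - 4 = 0 - 4 = -4)
(202833 + l(J, -142)) - 113790 = (202833 - 4) - 113790 = 202829 - 113790 = 89039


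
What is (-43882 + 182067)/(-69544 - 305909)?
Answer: -138185/375453 ≈ -0.36805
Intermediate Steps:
(-43882 + 182067)/(-69544 - 305909) = 138185/(-375453) = 138185*(-1/375453) = -138185/375453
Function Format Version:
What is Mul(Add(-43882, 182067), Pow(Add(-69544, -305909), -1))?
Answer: Rational(-138185, 375453) ≈ -0.36805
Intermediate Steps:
Mul(Add(-43882, 182067), Pow(Add(-69544, -305909), -1)) = Mul(138185, Pow(-375453, -1)) = Mul(138185, Rational(-1, 375453)) = Rational(-138185, 375453)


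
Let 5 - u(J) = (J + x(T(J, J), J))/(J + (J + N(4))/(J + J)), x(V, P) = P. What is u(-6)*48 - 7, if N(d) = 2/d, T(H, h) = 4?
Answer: 17165/133 ≈ 129.06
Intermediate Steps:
u(J) = 5 - 2*J/(J + (½ + J)/(2*J)) (u(J) = 5 - (J + J)/(J + (J + 2/4)/(J + J)) = 5 - 2*J/(J + (J + 2*(¼))/((2*J))) = 5 - 2*J/(J + (J + ½)*(1/(2*J))) = 5 - 2*J/(J + (½ + J)*(1/(2*J))) = 5 - 2*J/(J + (½ + J)/(2*J)))
u(-6)*48 - 7 = ((5 + 10*(-6) + 12*(-6)²)/(1 + 2*(-6) + 4*(-6)²))*48 - 7 = ((5 - 60 + 12*36)/(1 - 12 + 4*36))*48 - 7 = ((5 - 60 + 432)/(1 - 12 + 144))*48 - 7 = (377/133)*48 - 7 = 18096/133 - 7 = 17165/133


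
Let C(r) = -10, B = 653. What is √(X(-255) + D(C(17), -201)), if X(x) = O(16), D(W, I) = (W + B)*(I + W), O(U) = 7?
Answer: 3*I*√15074 ≈ 368.33*I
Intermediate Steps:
D(W, I) = (653 + W)*(I + W) (D(W, I) = (W + 653)*(I + W) = (653 + W)*(I + W))
X(x) = 7
√(X(-255) + D(C(17), -201)) = √(7 + ((-10)² + 653*(-201) + 653*(-10) - 201*(-10))) = √(7 + (100 - 131253 - 6530 + 2010)) = √(7 - 135673) = √(-135666) = 3*I*√15074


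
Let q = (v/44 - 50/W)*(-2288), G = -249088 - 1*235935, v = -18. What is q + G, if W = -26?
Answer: -488487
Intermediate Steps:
G = -485023 (G = -249088 - 235935 = -485023)
q = -3464 (q = (-18/44 - 50/(-26))*(-2288) = (-18*1/44 - 50*(-1/26))*(-2288) = (-9/22 + 25/13)*(-2288) = (433/286)*(-2288) = -3464)
q + G = -3464 - 485023 = -488487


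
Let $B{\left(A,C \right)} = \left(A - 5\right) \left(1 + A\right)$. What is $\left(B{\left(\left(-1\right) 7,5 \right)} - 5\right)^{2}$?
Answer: $4489$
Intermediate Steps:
$B{\left(A,C \right)} = \left(1 + A\right) \left(-5 + A\right)$ ($B{\left(A,C \right)} = \left(-5 + A\right) \left(1 + A\right) = \left(1 + A\right) \left(-5 + A\right)$)
$\left(B{\left(\left(-1\right) 7,5 \right)} - 5\right)^{2} = \left(\left(-5 + \left(\left(-1\right) 7\right)^{2} - 4 \left(\left(-1\right) 7\right)\right) - 5\right)^{2} = \left(\left(-5 + \left(-7\right)^{2} - -28\right) - 5\right)^{2} = \left(\left(-5 + 49 + 28\right) - 5\right)^{2} = \left(72 - 5\right)^{2} = 67^{2} = 4489$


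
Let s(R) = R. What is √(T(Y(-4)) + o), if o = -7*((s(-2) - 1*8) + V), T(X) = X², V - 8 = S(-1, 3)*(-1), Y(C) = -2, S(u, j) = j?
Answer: √39 ≈ 6.2450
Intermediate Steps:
V = 5 (V = 8 + 3*(-1) = 8 - 3 = 5)
o = 35 (o = -7*((-2 - 1*8) + 5) = -7*((-2 - 8) + 5) = -7*(-10 + 5) = -7*(-5) = 35)
√(T(Y(-4)) + o) = √((-2)² + 35) = √(4 + 35) = √39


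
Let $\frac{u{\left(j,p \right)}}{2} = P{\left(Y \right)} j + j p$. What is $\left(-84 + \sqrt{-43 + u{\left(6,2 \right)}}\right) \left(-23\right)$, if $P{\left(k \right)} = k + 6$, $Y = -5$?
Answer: $1932 - 23 i \sqrt{7} \approx 1932.0 - 60.852 i$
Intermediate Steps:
$P{\left(k \right)} = 6 + k$
$u{\left(j,p \right)} = 2 j + 2 j p$ ($u{\left(j,p \right)} = 2 \left(\left(6 - 5\right) j + j p\right) = 2 \left(1 j + j p\right) = 2 \left(j + j p\right) = 2 j + 2 j p$)
$\left(-84 + \sqrt{-43 + u{\left(6,2 \right)}}\right) \left(-23\right) = \left(-84 + \sqrt{-43 + 2 \cdot 6 \left(1 + 2\right)}\right) \left(-23\right) = \left(-84 + \sqrt{-43 + 2 \cdot 6 \cdot 3}\right) \left(-23\right) = \left(-84 + \sqrt{-43 + 36}\right) \left(-23\right) = \left(-84 + \sqrt{-7}\right) \left(-23\right) = \left(-84 + i \sqrt{7}\right) \left(-23\right) = 1932 - 23 i \sqrt{7}$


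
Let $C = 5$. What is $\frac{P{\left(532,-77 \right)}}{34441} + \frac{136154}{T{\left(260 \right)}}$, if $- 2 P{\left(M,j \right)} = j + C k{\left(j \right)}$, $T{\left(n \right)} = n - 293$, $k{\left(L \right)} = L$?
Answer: $- \frac{426297481}{103323} \approx -4125.9$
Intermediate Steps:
$T{\left(n \right)} = -293 + n$
$P{\left(M,j \right)} = - 3 j$ ($P{\left(M,j \right)} = - \frac{j + 5 j}{2} = - \frac{6 j}{2} = - 3 j$)
$\frac{P{\left(532,-77 \right)}}{34441} + \frac{136154}{T{\left(260 \right)}} = \frac{\left(-3\right) \left(-77\right)}{34441} + \frac{136154}{-293 + 260} = 231 \cdot \frac{1}{34441} + \frac{136154}{-33} = \frac{21}{3131} + 136154 \left(- \frac{1}{33}\right) = \frac{21}{3131} - \frac{136154}{33} = - \frac{426297481}{103323}$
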